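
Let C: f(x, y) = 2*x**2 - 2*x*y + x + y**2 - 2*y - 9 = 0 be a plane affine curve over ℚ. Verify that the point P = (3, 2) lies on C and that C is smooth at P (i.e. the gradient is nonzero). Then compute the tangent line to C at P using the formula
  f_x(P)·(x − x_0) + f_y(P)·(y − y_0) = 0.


Tangent line at P: 9*x - 4*y - 19 = 0.

Step 1: f(3, 2) = 0, so P lies on C.
Step 2: partial derivatives
  f_x(x, y) = 4*x - 2*y + 1, f_y(x, y) = -2*x + 2*y - 2.
  f_x(P) = 9, f_y(P) = -4 (gradient nonzero, so P is smooth).
Step 3: tangent line at P: 9·(x − 3) + -4·(y − 2) = 0.
Expanding: 9*x - 4*y - 19 = 0.


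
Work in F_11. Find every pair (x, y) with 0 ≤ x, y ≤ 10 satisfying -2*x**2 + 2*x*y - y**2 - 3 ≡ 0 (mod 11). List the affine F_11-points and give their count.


Affine F_11-points: {(2, 0), (2, 4), (4, 9), (4, 10), (5, 1), (5, 9), (6, 2), (6, 10), (7, 1), (7, 2), (9, 0), (9, 7)}; count = 12.

For each of the 121 pairs (x, y) ∈ F_11², evaluate f(x, y) mod 11. Record the zeros.
  x = 0: [0↦8, 1↦7, 2↦4, 3↦10, 4↦3, 5↦5, 6↦5, 7↦3, 8↦10, 9↦4, 10↦7]  zeros at y ∈ ∅
  x = 1: [0↦6, 1↦7, 2↦6, 3↦3, 4↦9, 5↦2, 6↦4, 7↦4, 8↦2, 9↦9, 10↦3]  zeros at y ∈ ∅
  x = 2: [0↦0, 1↦3, 2↦4, 3↦3, 4↦0, 5↦6, 6↦10, 7↦1, 8↦1, 9↦10, 10↦6]  zeros at y ∈ {0, 4}
  x = 3: [0↦1, 1↦6, 2↦9, 3↦10, 4↦9, 5↦6, 6↦1, 7↦5, 8↦7, 9↦7, 10↦5]  zeros at y ∈ ∅
  x = 4: [0↦9, 1↦5, 2↦10, 3↦2, 4↦3, 5↦2, 6↦10, 7↦5, 8↦9, 9↦0, 10↦0]  zeros at y ∈ {9, 10}
  x = 5: [0↦2, 1↦0, 2↦7, 3↦1, 4↦4, 5↦5, 6↦4, 7↦1, 8↦7, 9↦0, 10↦2]  zeros at y ∈ {1, 9}
  x = 6: [0↦2, 1↦2, 2↦0, 3↦7, 4↦1, 5↦4, 6↦5, 7↦4, 8↦1, 9↦7, 10↦0]  zeros at y ∈ {2, 10}
  x = 7: [0↦9, 1↦0, 2↦0, 3↦9, 4↦5, 5↦10, 6↦2, 7↦3, 8↦2, 9↦10, 10↦5]  zeros at y ∈ {1, 2}
  x = 8: [0↦1, 1↦5, 2↦7, 3↦7, 4↦5, 5↦1, 6↦6, 7↦9, 8↦10, 9↦9, 10↦6]  zeros at y ∈ ∅
  x = 9: [0↦0, 1↦6, 2↦10, 3↦1, 4↦1, 5↦10, 6↦6, 7↦0, 8↦3, 9↦4, 10↦3]  zeros at y ∈ {0, 7}
  x = 10: [0↦6, 1↦3, 2↦9, 3↦2, 4↦4, 5↦4, 6↦2, 7↦9, 8↦3, 9↦6, 10↦7]  zeros at y ∈ ∅
Collecting zeros: affine points = {(2, 0), (2, 4), (4, 9), (4, 10), (5, 1), (5, 9), (6, 2), (6, 10), (7, 1), (7, 2), (9, 0), (9, 7)}.
Total count |C(F_11)_aff| = 12.


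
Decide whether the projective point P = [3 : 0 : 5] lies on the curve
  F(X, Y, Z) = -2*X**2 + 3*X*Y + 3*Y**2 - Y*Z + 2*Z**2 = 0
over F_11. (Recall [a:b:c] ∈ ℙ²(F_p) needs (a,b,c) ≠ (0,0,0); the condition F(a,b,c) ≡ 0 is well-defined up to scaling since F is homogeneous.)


F(3,0,5) ≡ 10 (mod 11); P is NOT on the curve.

Evaluate F(3, 0, 5) term-by-term (mod 11).
  -2*X**2 ↦ -2·9·1·1 = -18
  3*X*Y ↦ 3·3·0·1 = 0
  3*Y**2 ↦ 3·1·0·1 = 0
  -Y*Z ↦ -1·1·0·5 = 0
  2*Z**2 ↦ 2·1·1·25 = 50
Sum: F(3, 0, 5) = (-18) + (0) + (0) + (0) + (50) = 32.
Reducing mod 11: 32 ≡ 10 (mod 11).
Since F(a, b, c) ≡ 10 ≠ 0 (mod 11), P does NOT lie on the curve.


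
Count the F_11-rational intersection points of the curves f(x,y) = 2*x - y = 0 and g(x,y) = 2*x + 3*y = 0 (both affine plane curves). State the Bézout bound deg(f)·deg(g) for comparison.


Common zeros: {(0, 0)}; count = 1; Bézout bound = 1.

deg(f) = 1, deg(g) = 1, so Bézout bound = 1.
Scan x ∈ F_11. For each x, list the y ∈ F_11 with f(x, y) ≡ 0 and those with g(x, y) ≡ 0 (mod 11); the common zeros in that column are the intersection.
  x = 0: f ≡ 0 at y ∈ {0}; g ≡ 0 at y ∈ {0}; common: {0}.
  x = 1: f ≡ 0 at y ∈ {2}; g ≡ 0 at y ∈ {3}; common: ∅.
  x = 2: f ≡ 0 at y ∈ {4}; g ≡ 0 at y ∈ {6}; common: ∅.
  x = 3: f ≡ 0 at y ∈ {6}; g ≡ 0 at y ∈ {9}; common: ∅.
  x = 4: f ≡ 0 at y ∈ {8}; g ≡ 0 at y ∈ {1}; common: ∅.
  x = 5: f ≡ 0 at y ∈ {10}; g ≡ 0 at y ∈ {4}; common: ∅.
  x = 6: f ≡ 0 at y ∈ {1}; g ≡ 0 at y ∈ {7}; common: ∅.
  x = 7: f ≡ 0 at y ∈ {3}; g ≡ 0 at y ∈ {10}; common: ∅.
  x = 8: f ≡ 0 at y ∈ {5}; g ≡ 0 at y ∈ {2}; common: ∅.
  x = 9: f ≡ 0 at y ∈ {7}; g ≡ 0 at y ∈ {5}; common: ∅.
  x = 10: f ≡ 0 at y ∈ {9}; g ≡ 0 at y ∈ {8}; common: ∅.
Collecting: common zeros = {(0, 0)}, so the count is 1.
Comparison with the Bézout bound: 1 ≤ 1 = deg(f)·deg(g), as expected for curves with no common component (the bound is attained).


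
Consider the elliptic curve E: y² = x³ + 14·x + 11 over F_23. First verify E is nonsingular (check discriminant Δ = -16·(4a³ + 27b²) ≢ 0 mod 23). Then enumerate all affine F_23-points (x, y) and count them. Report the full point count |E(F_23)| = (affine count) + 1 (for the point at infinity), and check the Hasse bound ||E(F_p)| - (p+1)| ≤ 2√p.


Affine points = {(1, 7), (1, 16), (2, 1), (2, 22), (4, 4), (4, 19), (6, 9), (6, 14), (10, 1), (10, 22), (11, 1), (11, 22), (15, 10), (15, 13), (18, 0), (19, 11), (19, 12)}; affine count = 17; |E(F_23)| = 18.

Discriminant check: Δ ∝ 4a³ + 27b² = 4·14³ + 27·11² = 4·2744 + 27·121 ≡ 6 (mod 23). Nonzero ⇒ E is nonsingular.
For each x ∈ F_23, compute rhs = x³ + 14·x + 11 mod 23, then count y ∈ F_23 with y² ≡ rhs.
  x = 0: rhs = 11, matching y values: none (0 points).
  x = 1: rhs = 3, matching y values: 7, 16 (2 points).
  x = 2: rhs = 1, matching y values: 1, 22 (2 points).
  x = 3: rhs = 11, matching y values: none (0 points).
  x = 4: rhs = 16, matching y values: 4, 19 (2 points).
  x = 5: rhs = 22, matching y values: none (0 points).
  x = 6: rhs = 12, matching y values: 9, 14 (2 points).
  x = 7: rhs = 15, matching y values: none (0 points).
  x = 8: rhs = 14, matching y values: none (0 points).
  x = 9: rhs = 15, matching y values: none (0 points).
  x = 10: rhs = 1, matching y values: 1, 22 (2 points).
  x = 11: rhs = 1, matching y values: 1, 22 (2 points).
  x = 12: rhs = 21, matching y values: none (0 points).
  x = 13: rhs = 21, matching y values: none (0 points).
  x = 14: rhs = 7, matching y values: none (0 points).
  x = 15: rhs = 8, matching y values: 10, 13 (2 points).
  x = 16: rhs = 7, matching y values: none (0 points).
  x = 17: rhs = 10, matching y values: none (0 points).
  x = 18: rhs = 0, matching y values: 0 (1 points).
  x = 19: rhs = 6, matching y values: 11, 12 (2 points).
  x = 20: rhs = 11, matching y values: none (0 points).
  x = 21: rhs = 21, matching y values: none (0 points).
  x = 22: rhs = 19, matching y values: none (0 points).
Total affine count: 17.
Full point count |E(F_23)| = 17 + 1 = 18.
Hasse bound: |18 − (23+1)| = |-6| = 6 ≤ 2√23 ≈ 9.5917 ✓.


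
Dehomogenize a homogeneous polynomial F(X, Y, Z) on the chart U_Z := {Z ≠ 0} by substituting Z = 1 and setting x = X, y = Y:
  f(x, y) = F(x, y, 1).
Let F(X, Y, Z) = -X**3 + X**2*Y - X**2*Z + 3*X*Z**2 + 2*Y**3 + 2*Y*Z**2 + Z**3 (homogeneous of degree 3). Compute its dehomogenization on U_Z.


f(x, y) = -x**3 + x**2*y - x**2 + 3*x + 2*y**3 + 2*y + 1

On U_Z we set Z = 1. Each monomial c·X^i·Y^j·Z^k in F becomes c·x^i·y^j·1^k = c·x^i·y^j.
Substituting Z = 1: F(X, Y, 1) = -x**3 + x**2*y - x**2 + 3*x + 2*y**3 + 2*y + 1.
Note: deg(f) ≤ deg(F) = 3; strict inequality happens when F is divisible by Z (lost terms).


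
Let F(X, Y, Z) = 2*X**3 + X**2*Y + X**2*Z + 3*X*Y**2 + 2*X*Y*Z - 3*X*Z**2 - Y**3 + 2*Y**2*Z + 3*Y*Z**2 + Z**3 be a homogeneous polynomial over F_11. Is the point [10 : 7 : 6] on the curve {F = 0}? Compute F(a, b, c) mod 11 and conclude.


F(10,7,6) ≡ 5 (mod 11); P is NOT on the curve.

Evaluate F(10, 7, 6) term-by-term (mod 11).
  2*X**3 ↦ 2·1000·1·1 = 2000
  X**2*Y ↦ 1·100·7·1 = 700
  X**2*Z ↦ 1·100·1·6 = 600
  3*X*Y**2 ↦ 3·10·49·1 = 1470
  2*X*Y*Z ↦ 2·10·7·6 = 840
  -3*X*Z**2 ↦ -3·10·1·36 = -1080
  -Y**3 ↦ -1·1·343·1 = -343
  2*Y**2*Z ↦ 2·1·49·6 = 588
  3*Y*Z**2 ↦ 3·1·7·36 = 756
  Z**3 ↦ 1·1·1·216 = 216
Sum: F(10, 7, 6) = (2000) + (700) + (600) + (1470) + (840) + (-1080) + (-343) + (588) + (756) + (216) = 5747.
Reducing mod 11: 5747 ≡ 5 (mod 11).
Since F(a, b, c) ≡ 5 ≠ 0 (mod 11), P does NOT lie on the curve.


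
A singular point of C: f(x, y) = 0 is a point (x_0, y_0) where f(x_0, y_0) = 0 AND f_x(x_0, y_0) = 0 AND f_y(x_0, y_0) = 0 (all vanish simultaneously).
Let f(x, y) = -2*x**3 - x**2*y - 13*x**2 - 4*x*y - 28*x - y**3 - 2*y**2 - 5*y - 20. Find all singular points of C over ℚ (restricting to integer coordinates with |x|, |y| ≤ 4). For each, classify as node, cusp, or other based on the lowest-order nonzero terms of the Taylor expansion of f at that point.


Singular points: {(-2, -1)}; classification: cusp.

Compute partial derivatives:
  f_x = -6*x**2 - 2*x*y - 26*x - 4*y - 28.
  f_y = -x**2 - 4*x - 3*y**2 - 4*y - 5.
Scan x_0 ∈ {−4, ..., 4}. For each x_0, f_y(x_0, y) is a polynomial in y; find its integer roots y ∈ {−4, ..., 4}, then test f_x and f at those candidates.
  x = -4: f_y(-4, y) = -3*y**2 - 4*y - 5; no integer root y with |y| ≤ 4.
  x = -3: f_y(-3, y) = -3*y**2 - 4*y - 2; no integer root y with |y| ≤ 4.
  x = -2: f_y(-2, y) = -3*y**2 - 4*y - 1; vanishes at y ∈ {-1}. (-2, -1): f_x = 0, f = 0 — SINGULAR.
  x = -1: f_y(-1, y) = -3*y**2 - 4*y - 2; no integer root y with |y| ≤ 4.
  x = 0: f_y(0, y) = -3*y**2 - 4*y - 5; no integer root y with |y| ≤ 4.
  x = 1: f_y(1, y) = -3*y**2 - 4*y - 10; no integer root y with |y| ≤ 4.
  x = 2: f_y(2, y) = -3*y**2 - 4*y - 17; no integer root y with |y| ≤ 4.
  x = 3: f_y(3, y) = -3*y**2 - 4*y - 26; no integer root y with |y| ≤ 4.
  x = 4: f_y(4, y) = -3*y**2 - 4*y - 37; no integer root y with |y| ≤ 4.
Only singular point on the grid: (-2, -1).
Classify: substitute x = -2 + u, y = -1 + v and expand: f = -2*u**3 - u**2*v - v**3 + v**2.
No constant or linear terms (consistent with a singular point). Quadratic part: v**2. Cubic part: -2*u**3 - u**2*v - v**3.
The quadratic part v**2 is a perfect square, so there is a single (double) tangent line v = 0, i.e. y = -1. Restricting the cubic part to that line (v = 0) leaves -2*u**3 ≠ 0, so f is not divisible by v and the branch is v² ≈ 2*u**3 to lowest order — this is a cusp.
Classification: cusp.


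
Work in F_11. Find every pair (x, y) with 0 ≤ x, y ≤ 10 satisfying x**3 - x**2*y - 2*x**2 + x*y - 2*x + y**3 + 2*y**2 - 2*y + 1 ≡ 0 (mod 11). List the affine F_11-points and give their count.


Affine F_11-points: {(2, 4), (2, 8), (5, 0), (5, 9), (6, 8), (7, 5), (9, 0), (9, 2), (9, 7), (10, 0), (10, 3), (10, 6)}; count = 12.

For each of the 121 pairs (x, y) ∈ F_11², evaluate f(x, y) mod 11. Record the zeros.
  x = 0: [0↦1, 1↦2, 2↦2, 3↦7, 4↦1, 5↦1, 6↦2, 7↦10, 8↦9, 9↦5, 10↦4]  zeros at y ∈ ∅
  x = 1: [0↦9, 1↦10, 2↦10, 3↦4, 4↦9, 5↦9, 6↦10, 7↦7, 8↦6, 9↦2, 10↦1]  zeros at y ∈ ∅
  x = 2: [0↦8, 1↦7, 2↦5, 3↦8, 4↦0, 5↦9, 6↦8, 7↦3, 8↦0, 9↦5, 10↦2]  zeros at y ∈ {4, 8}
  x = 3: [0↦4, 1↦10, 2↦4, 3↦3, 4↦2, 5↦7, 6↦2, 7↦4, 8↦8, 9↦9, 10↦2]  zeros at y ∈ ∅
  x = 4: [0↦3, 1↦3, 2↦2, 3↦6, 4↦10, 5↦9, 6↦9, 7↦5, 8↦3, 9↦9, 10↦7]  zeros at y ∈ ∅
  x = 5: [0↦0, 1↦3, 2↦5, 3↦1, 4↦8, 5↦10, 6↦2, 7↦1, 8↦2, 9↦0, 10↦1]  zeros at y ∈ {0, 9}
  x = 6: [0↦1, 1↦5, 2↦8, 3↦5, 4↦2, 5↦5, 6↦9, 7↦9, 8↦0, 9↦10, 10↦1]  zeros at y ∈ {8}
  x = 7: [0↦1, 1↦4, 2↦6, 3↦2, 4↦9, 5↦0, 6↦3, 7↦2, 8↦3, 9↦1, 10↦2]  zeros at y ∈ {5}
  x = 8: [0↦6, 1↦6, 2↦5, 3↦9, 4↦2, 5↦1, 6↦1, 7↦8, 8↦6, 9↦1, 10↦10]  zeros at y ∈ ∅
  x = 9: [0↦0, 1↦6, 2↦0, 3↦10, 4↦9, 5↦3, 6↦9, 7↦0, 8↦4, 9↦5, 10↦9]  zeros at y ∈ {0, 2, 7}
  x = 10: [0↦0, 1↦10, 2↦8, 3↦0, 4↦3, 5↦1, 6↦0, 7↦6, 8↦3, 9↦8, 10↦5]  zeros at y ∈ {0, 3, 6}
Collecting zeros: affine points = {(2, 4), (2, 8), (5, 0), (5, 9), (6, 8), (7, 5), (9, 0), (9, 2), (9, 7), (10, 0), (10, 3), (10, 6)}.
Total count |C(F_11)_aff| = 12.


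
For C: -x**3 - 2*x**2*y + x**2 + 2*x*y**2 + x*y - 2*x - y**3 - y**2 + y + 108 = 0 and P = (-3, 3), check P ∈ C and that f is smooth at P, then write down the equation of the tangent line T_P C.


Tangent line at P: 22*x - 89*y + 333 = 0.

Step 1: f(-3, 3) = 0, so P lies on C.
Step 2: partial derivatives
  f_x(x, y) = -3*x**2 - 4*x*y + 2*x + 2*y**2 + y - 2, f_y(x, y) = -2*x**2 + 4*x*y + x - 3*y**2 - 2*y + 1.
  f_x(P) = 22, f_y(P) = -89 (gradient nonzero, so P is smooth).
Step 3: tangent line at P: 22·(x − -3) + -89·(y − 3) = 0.
Expanding: 22*x - 89*y + 333 = 0.


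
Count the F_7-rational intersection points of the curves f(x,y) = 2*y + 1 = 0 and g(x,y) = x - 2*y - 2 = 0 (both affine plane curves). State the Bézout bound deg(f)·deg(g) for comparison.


Common zeros: {(1, 3)}; count = 1; Bézout bound = 1.

deg(f) = 1, deg(g) = 1, so Bézout bound = 1.
Scan x ∈ F_7. For each x, list the y ∈ F_7 with f(x, y) ≡ 0 and those with g(x, y) ≡ 0 (mod 7); the common zeros in that column are the intersection.
  x = 0: f ≡ 0 at y ∈ {3}; g ≡ 0 at y ∈ {6}; common: ∅.
  x = 1: f ≡ 0 at y ∈ {3}; g ≡ 0 at y ∈ {3}; common: {3}.
  x = 2: f ≡ 0 at y ∈ {3}; g ≡ 0 at y ∈ {0}; common: ∅.
  x = 3: f ≡ 0 at y ∈ {3}; g ≡ 0 at y ∈ {4}; common: ∅.
  x = 4: f ≡ 0 at y ∈ {3}; g ≡ 0 at y ∈ {1}; common: ∅.
  x = 5: f ≡ 0 at y ∈ {3}; g ≡ 0 at y ∈ {5}; common: ∅.
  x = 6: f ≡ 0 at y ∈ {3}; g ≡ 0 at y ∈ {2}; common: ∅.
Collecting: common zeros = {(1, 3)}, so the count is 1.
Comparison with the Bézout bound: 1 ≤ 1 = deg(f)·deg(g), as expected for curves with no common component (the bound is attained).


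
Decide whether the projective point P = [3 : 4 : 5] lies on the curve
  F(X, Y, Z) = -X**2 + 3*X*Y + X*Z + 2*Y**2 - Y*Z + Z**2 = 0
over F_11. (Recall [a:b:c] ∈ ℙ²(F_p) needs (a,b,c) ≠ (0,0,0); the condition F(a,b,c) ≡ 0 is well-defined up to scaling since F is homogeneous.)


F(3,4,5) ≡ 2 (mod 11); P is NOT on the curve.

Evaluate F(3, 4, 5) term-by-term (mod 11).
  -X**2 ↦ -1·9·1·1 = -9
  3*X*Y ↦ 3·3·4·1 = 36
  X*Z ↦ 1·3·1·5 = 15
  2*Y**2 ↦ 2·1·16·1 = 32
  -Y*Z ↦ -1·1·4·5 = -20
  Z**2 ↦ 1·1·1·25 = 25
Sum: F(3, 4, 5) = (-9) + (36) + (15) + (32) + (-20) + (25) = 79.
Reducing mod 11: 79 ≡ 2 (mod 11).
Since F(a, b, c) ≡ 2 ≠ 0 (mod 11), P does NOT lie on the curve.


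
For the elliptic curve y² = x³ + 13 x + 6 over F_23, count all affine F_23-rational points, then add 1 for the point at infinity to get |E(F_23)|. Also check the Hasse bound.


Affine points = {(0, 11), (0, 12), (3, 7), (3, 16), (5, 9), (5, 14), (6, 1), (6, 22), (7, 7), (7, 16), (8, 1), (8, 22), (9, 1), (9, 22), (10, 3), (10, 20), (11, 10), (11, 13), (12, 2), (12, 21), (13, 7), (13, 16), (16, 3), (16, 20), (18, 0), (20, 3), (20, 20), (21, 8), (21, 15)}; affine count = 29; |E(F_23)| = 30.

Discriminant check: Δ ∝ 4a³ + 27b² = 4·13³ + 27·6² = 4·2197 + 27·36 ≡ 8 (mod 23). Nonzero ⇒ E is nonsingular.
For each x ∈ F_23, compute rhs = x³ + 13·x + 6 mod 23, then count y ∈ F_23 with y² ≡ rhs.
  x = 0: rhs = 6, matching y values: 11, 12 (2 points).
  x = 1: rhs = 20, matching y values: none (0 points).
  x = 2: rhs = 17, matching y values: none (0 points).
  x = 3: rhs = 3, matching y values: 7, 16 (2 points).
  x = 4: rhs = 7, matching y values: none (0 points).
  x = 5: rhs = 12, matching y values: 9, 14 (2 points).
  x = 6: rhs = 1, matching y values: 1, 22 (2 points).
  x = 7: rhs = 3, matching y values: 7, 16 (2 points).
  x = 8: rhs = 1, matching y values: 1, 22 (2 points).
  x = 9: rhs = 1, matching y values: 1, 22 (2 points).
  x = 10: rhs = 9, matching y values: 3, 20 (2 points).
  x = 11: rhs = 8, matching y values: 10, 13 (2 points).
  x = 12: rhs = 4, matching y values: 2, 21 (2 points).
  x = 13: rhs = 3, matching y values: 7, 16 (2 points).
  x = 14: rhs = 11, matching y values: none (0 points).
  x = 15: rhs = 11, matching y values: none (0 points).
  x = 16: rhs = 9, matching y values: 3, 20 (2 points).
  x = 17: rhs = 11, matching y values: none (0 points).
  x = 18: rhs = 0, matching y values: 0 (1 points).
  x = 19: rhs = 5, matching y values: none (0 points).
  x = 20: rhs = 9, matching y values: 3, 20 (2 points).
  x = 21: rhs = 18, matching y values: 8, 15 (2 points).
  x = 22: rhs = 15, matching y values: none (0 points).
Total affine count: 29.
Full point count |E(F_23)| = 29 + 1 = 30.
Hasse bound: |30 − (23+1)| = |6| = 6 ≤ 2√23 ≈ 9.5917 ✓.


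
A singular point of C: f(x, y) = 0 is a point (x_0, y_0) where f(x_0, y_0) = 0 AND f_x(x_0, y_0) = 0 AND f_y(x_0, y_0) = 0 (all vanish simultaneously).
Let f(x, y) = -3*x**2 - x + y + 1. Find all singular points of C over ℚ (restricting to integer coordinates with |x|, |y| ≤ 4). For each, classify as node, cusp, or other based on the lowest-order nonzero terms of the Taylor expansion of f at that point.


No singular points in the scanned grid; C is smooth there.

Compute partial derivatives:
  f_x = -6*x - 1.
  f_y = 1.
f_y = 1 is a nonzero constant, so f_y never vanishes: no point (x, y) can satisfy f = f_x = f_y = 0. In particular no (x, y) ∈ {−4, ..., 4}² is singular; the curve is smooth.


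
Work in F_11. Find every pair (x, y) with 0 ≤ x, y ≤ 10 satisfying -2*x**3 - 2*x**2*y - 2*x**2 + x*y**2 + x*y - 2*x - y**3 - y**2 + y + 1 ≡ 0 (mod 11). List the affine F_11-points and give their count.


Affine F_11-points: {(0, 1), (0, 10), (1, 8), (3, 0), (3, 4), (3, 9), (4, 5), (6, 4), (8, 4), (9, 1), (10, 6)}; count = 11.

For each of the 121 pairs (x, y) ∈ F_11², evaluate f(x, y) mod 11. Record the zeros.
  x = 0: [0↦1, 1↦0, 2↦2, 3↦1, 4↦2, 5↦10, 6↦8, 7↦1, 8↦5, 9↦3, 10↦0]  zeros at y ∈ {1, 10}
  x = 1: [0↦6, 1↦5, 2↦9, 3↦1, 4↦8, 5↦2, 6↦10, 7↦4, 8↦0, 9↦3, 10↦7]  zeros at y ∈ {8}
  x = 2: [0↦6, 1↦1, 2↦3, 3↦6, 4↦4, 5↦2, 6↦5, 7↦7, 8↦2, 9↦6, 10↦2]  zeros at y ∈ ∅
  x = 3: [0↦0, 1↦9, 2↦5, 3↦4, 4↦0, 5↦9, 6↦3, 7↦9, 8↦10, 9↦0, 10↦6]  zeros at y ∈ {0, 4, 9}
  x = 4: [0↦9, 1↦6, 2↦3, 3↦5, 4↦6, 5↦0, 6↦3, 7↦9, 8↦1, 9↦6, 10↦7]  zeros at y ∈ {5}
  x = 5: [0↦10, 1↦2, 2↦7, 3↦8, 4↦10, 5↦7, 6↦4, 7↦6, 8↦7, 9↦1, 10↦4]  zeros at y ∈ ∅
  x = 6: [0↦2, 1↦7, 2↦5, 3↦1, 4↦0, 5↦7, 6↦5, 7↦10, 8↦5, 9↦6, 10↦7]  zeros at y ∈ {4}
  x = 7: [0↦6, 1↦9, 2↦7, 3↦5, 4↦8, 5↦10, 6↦5, 7↦9, 8↦5, 9↦9, 10↦4]  zeros at y ∈ ∅
  x = 8: [0↦10, 1↦7, 2↦1, 3↦8, 4↦0, 5↦4, 6↦3, 7↦2, 8↦6, 9↦9, 10↦5]  zeros at y ∈ {4}
  x = 9: [0↦2, 1↦0, 2↦8, 3↦9, 4↦8, 5↦10, 6↦9, 7↦10, 8↦7, 9↦5, 10↦9]  zeros at y ∈ {1}
  x = 10: [0↦3, 1↦9, 2↦5, 3↦7, 4↦9, 5↦5, 6↦0, 7↦10, 8↦7, 9↦7, 10↦4]  zeros at y ∈ {6}
Collecting zeros: affine points = {(0, 1), (0, 10), (1, 8), (3, 0), (3, 4), (3, 9), (4, 5), (6, 4), (8, 4), (9, 1), (10, 6)}.
Total count |C(F_11)_aff| = 11.


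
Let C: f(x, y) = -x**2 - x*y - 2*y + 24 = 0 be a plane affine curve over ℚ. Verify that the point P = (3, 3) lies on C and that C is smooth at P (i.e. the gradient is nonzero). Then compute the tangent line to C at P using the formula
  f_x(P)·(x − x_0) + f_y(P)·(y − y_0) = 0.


Tangent line at P: -9*x - 5*y + 42 = 0.

Step 1: f(3, 3) = 0, so P lies on C.
Step 2: partial derivatives
  f_x(x, y) = -2*x - y, f_y(x, y) = -x - 2.
  f_x(P) = -9, f_y(P) = -5 (gradient nonzero, so P is smooth).
Step 3: tangent line at P: -9·(x − 3) + -5·(y − 3) = 0.
Expanding: -9*x - 5*y + 42 = 0.


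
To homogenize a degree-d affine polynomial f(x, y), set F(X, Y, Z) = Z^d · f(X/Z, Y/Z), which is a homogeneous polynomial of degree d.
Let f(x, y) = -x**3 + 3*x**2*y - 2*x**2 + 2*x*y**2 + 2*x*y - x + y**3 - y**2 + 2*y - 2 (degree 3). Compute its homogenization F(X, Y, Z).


F(X, Y, Z) = -X**3 + 3*X**2*Y - 2*X**2*Z + 2*X*Y**2 + 2*X*Y*Z - X*Z**2 + Y**3 - Y**2*Z + 2*Y*Z**2 - 2*Z**3

deg(f) = 3.
Substitute x = X/Z, y = Y/Z into f, then multiply by Z^3.
  monomial -1·x^3·y^0 ↦ -1·X^3·Y^0·Z^0.
  monomial 3·x^2·y^1 ↦ 3·X^2·Y^1·Z^0.
  monomial -2·x^2·y^0 ↦ -2·X^2·Y^0·Z^1.
  monomial 2·x^1·y^2 ↦ 2·X^1·Y^2·Z^0.
  monomial 2·x^1·y^1 ↦ 2·X^1·Y^1·Z^1.
  monomial -1·x^1·y^0 ↦ -1·X^1·Y^0·Z^2.
  monomial 1·x^0·y^3 ↦ 1·X^0·Y^3·Z^0.
  monomial -1·x^0·y^2 ↦ -1·X^0·Y^2·Z^1.
  monomial 2·x^0·y^1 ↦ 2·X^0·Y^1·Z^2.
  monomial -2·x^0·y^0 ↦ -2·X^0·Y^0·Z^3.
Collecting: F(X, Y, Z) = -X**3 + 3*X**2*Y - 2*X**2*Z + 2*X*Y**2 + 2*X*Y*Z - X*Z**2 + Y**3 - Y**2*Z + 2*Y*Z**2 - 2*Z**3.


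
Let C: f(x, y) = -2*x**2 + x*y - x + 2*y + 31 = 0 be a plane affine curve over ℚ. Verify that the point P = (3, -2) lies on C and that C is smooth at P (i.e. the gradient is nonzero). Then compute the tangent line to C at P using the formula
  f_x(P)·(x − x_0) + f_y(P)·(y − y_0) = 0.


Tangent line at P: -15*x + 5*y + 55 = 0.

Step 1: f(3, -2) = 0, so P lies on C.
Step 2: partial derivatives
  f_x(x, y) = -4*x + y - 1, f_y(x, y) = x + 2.
  f_x(P) = -15, f_y(P) = 5 (gradient nonzero, so P is smooth).
Step 3: tangent line at P: -15·(x − 3) + 5·(y − -2) = 0.
Expanding: -15*x + 5*y + 55 = 0.


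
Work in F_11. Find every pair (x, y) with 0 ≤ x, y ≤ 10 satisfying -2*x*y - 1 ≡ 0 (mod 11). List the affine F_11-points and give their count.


Affine F_11-points: {(1, 5), (2, 8), (3, 9), (4, 4), (5, 1), (6, 10), (7, 7), (8, 2), (9, 3), (10, 6)}; count = 10.

For each of the 121 pairs (x, y) ∈ F_11², evaluate f(x, y) mod 11. Record the zeros.
  x = 0: [0↦10, 1↦10, 2↦10, 3↦10, 4↦10, 5↦10, 6↦10, 7↦10, 8↦10, 9↦10, 10↦10]  zeros at y ∈ ∅
  x = 1: [0↦10, 1↦8, 2↦6, 3↦4, 4↦2, 5↦0, 6↦9, 7↦7, 8↦5, 9↦3, 10↦1]  zeros at y ∈ {5}
  x = 2: [0↦10, 1↦6, 2↦2, 3↦9, 4↦5, 5↦1, 6↦8, 7↦4, 8↦0, 9↦7, 10↦3]  zeros at y ∈ {8}
  x = 3: [0↦10, 1↦4, 2↦9, 3↦3, 4↦8, 5↦2, 6↦7, 7↦1, 8↦6, 9↦0, 10↦5]  zeros at y ∈ {9}
  x = 4: [0↦10, 1↦2, 2↦5, 3↦8, 4↦0, 5↦3, 6↦6, 7↦9, 8↦1, 9↦4, 10↦7]  zeros at y ∈ {4}
  x = 5: [0↦10, 1↦0, 2↦1, 3↦2, 4↦3, 5↦4, 6↦5, 7↦6, 8↦7, 9↦8, 10↦9]  zeros at y ∈ {1}
  x = 6: [0↦10, 1↦9, 2↦8, 3↦7, 4↦6, 5↦5, 6↦4, 7↦3, 8↦2, 9↦1, 10↦0]  zeros at y ∈ {10}
  x = 7: [0↦10, 1↦7, 2↦4, 3↦1, 4↦9, 5↦6, 6↦3, 7↦0, 8↦8, 9↦5, 10↦2]  zeros at y ∈ {7}
  x = 8: [0↦10, 1↦5, 2↦0, 3↦6, 4↦1, 5↦7, 6↦2, 7↦8, 8↦3, 9↦9, 10↦4]  zeros at y ∈ {2}
  x = 9: [0↦10, 1↦3, 2↦7, 3↦0, 4↦4, 5↦8, 6↦1, 7↦5, 8↦9, 9↦2, 10↦6]  zeros at y ∈ {3}
  x = 10: [0↦10, 1↦1, 2↦3, 3↦5, 4↦7, 5↦9, 6↦0, 7↦2, 8↦4, 9↦6, 10↦8]  zeros at y ∈ {6}
Collecting zeros: affine points = {(1, 5), (2, 8), (3, 9), (4, 4), (5, 1), (6, 10), (7, 7), (8, 2), (9, 3), (10, 6)}.
Total count |C(F_11)_aff| = 10.


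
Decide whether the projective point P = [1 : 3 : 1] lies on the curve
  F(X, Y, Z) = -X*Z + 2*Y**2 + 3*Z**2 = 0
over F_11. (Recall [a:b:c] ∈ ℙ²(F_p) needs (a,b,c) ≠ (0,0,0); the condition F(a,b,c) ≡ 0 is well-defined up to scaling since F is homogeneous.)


F(1,3,1) ≡ 9 (mod 11); P is NOT on the curve.

Evaluate F(1, 3, 1) term-by-term (mod 11).
  -X*Z ↦ -1·1·1·1 = -1
  2*Y**2 ↦ 2·1·9·1 = 18
  3*Z**2 ↦ 3·1·1·1 = 3
Sum: F(1, 3, 1) = (-1) + (18) + (3) = 20.
Reducing mod 11: 20 ≡ 9 (mod 11).
Since F(a, b, c) ≡ 9 ≠ 0 (mod 11), P does NOT lie on the curve.


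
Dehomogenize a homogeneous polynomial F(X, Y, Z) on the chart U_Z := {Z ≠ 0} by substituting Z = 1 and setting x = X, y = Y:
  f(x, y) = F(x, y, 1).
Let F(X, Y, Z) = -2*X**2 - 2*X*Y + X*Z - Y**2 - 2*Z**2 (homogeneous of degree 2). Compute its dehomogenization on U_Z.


f(x, y) = -2*x**2 - 2*x*y + x - y**2 - 2

On U_Z we set Z = 1. Each monomial c·X^i·Y^j·Z^k in F becomes c·x^i·y^j·1^k = c·x^i·y^j.
Substituting Z = 1: F(X, Y, 1) = -2*x**2 - 2*x*y + x - y**2 - 2.
Note: deg(f) ≤ deg(F) = 2; strict inequality happens when F is divisible by Z (lost terms).


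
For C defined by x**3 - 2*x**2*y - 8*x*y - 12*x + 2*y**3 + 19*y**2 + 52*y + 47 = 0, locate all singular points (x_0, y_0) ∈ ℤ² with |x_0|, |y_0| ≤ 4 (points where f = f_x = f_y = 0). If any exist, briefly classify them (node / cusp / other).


Singular points: {(-2, -3)}; classification: cusp.

Compute partial derivatives:
  f_x = 3*x**2 - 4*x*y - 8*y - 12.
  f_y = -2*x**2 - 8*x + 6*y**2 + 38*y + 52.
Scan x_0 ∈ {−4, ..., 4}. For each x_0, f_y(x_0, y) is a polynomial in y; find its integer roots y ∈ {−4, ..., 4}, then test f_x and f at those candidates.
  x = -4: f_y(-4, y) = 6*y**2 + 38*y + 52; vanishes at y ∈ {-2}. (-4, -2): f_x = 20 ≠ 0.
  x = -3: f_y(-3, y) = 6*y**2 + 38*y + 58; no integer root y with |y| ≤ 4.
  x = -2: f_y(-2, y) = 6*y**2 + 38*y + 60; vanishes at y ∈ {-3}. (-2, -3): f_x = 0, f = 0 — SINGULAR.
  x = -1: f_y(-1, y) = 6*y**2 + 38*y + 58; no integer root y with |y| ≤ 4.
  x = 0: f_y(0, y) = 6*y**2 + 38*y + 52; vanishes at y ∈ {-2}. (0, -2): f_x = 4 ≠ 0.
  x = 1: f_y(1, y) = 6*y**2 + 38*y + 42; no integer root y with |y| ≤ 4.
  x = 2: f_y(2, y) = 6*y**2 + 38*y + 28; no integer root y with |y| ≤ 4.
  x = 3: f_y(3, y) = 6*y**2 + 38*y + 10; no integer root y with |y| ≤ 4.
  x = 4: f_y(4, y) = 6*y**2 + 38*y - 12; no integer root y with |y| ≤ 4.
Only singular point on the grid: (-2, -3).
Classify: substitute x = -2 + u, y = -3 + v and expand: f = u**3 - 2*u**2*v + 2*v**3 + v**2.
No constant or linear terms (consistent with a singular point). Quadratic part: v**2. Cubic part: u**3 - 2*u**2*v + 2*v**3.
The quadratic part v**2 is a perfect square, so there is a single (double) tangent line v = 0, i.e. y = -3. Restricting the cubic part to that line (v = 0) leaves u**3 ≠ 0, so f is not divisible by v and the branch is v² ≈ -u**3 to lowest order — this is a cusp.
Classification: cusp.


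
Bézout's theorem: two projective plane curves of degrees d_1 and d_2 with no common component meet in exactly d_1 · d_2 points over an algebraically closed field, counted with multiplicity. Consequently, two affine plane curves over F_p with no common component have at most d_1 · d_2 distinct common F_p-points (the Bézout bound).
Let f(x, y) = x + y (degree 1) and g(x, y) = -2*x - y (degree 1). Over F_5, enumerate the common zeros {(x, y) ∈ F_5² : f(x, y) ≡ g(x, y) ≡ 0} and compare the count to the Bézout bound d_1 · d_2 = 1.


Common zeros: {(0, 0)}; count = 1; Bézout bound = 1.

deg(f) = 1, deg(g) = 1, so Bézout bound = 1.
Scan x ∈ F_5. For each x, list the y ∈ F_5 with f(x, y) ≡ 0 and those with g(x, y) ≡ 0 (mod 5); the common zeros in that column are the intersection.
  x = 0: f ≡ 0 at y ∈ {0}; g ≡ 0 at y ∈ {0}; common: {0}.
  x = 1: f ≡ 0 at y ∈ {4}; g ≡ 0 at y ∈ {3}; common: ∅.
  x = 2: f ≡ 0 at y ∈ {3}; g ≡ 0 at y ∈ {1}; common: ∅.
  x = 3: f ≡ 0 at y ∈ {2}; g ≡ 0 at y ∈ {4}; common: ∅.
  x = 4: f ≡ 0 at y ∈ {1}; g ≡ 0 at y ∈ {2}; common: ∅.
Collecting: common zeros = {(0, 0)}, so the count is 1.
Comparison with the Bézout bound: 1 ≤ 1 = deg(f)·deg(g), as expected for curves with no common component (the bound is attained).


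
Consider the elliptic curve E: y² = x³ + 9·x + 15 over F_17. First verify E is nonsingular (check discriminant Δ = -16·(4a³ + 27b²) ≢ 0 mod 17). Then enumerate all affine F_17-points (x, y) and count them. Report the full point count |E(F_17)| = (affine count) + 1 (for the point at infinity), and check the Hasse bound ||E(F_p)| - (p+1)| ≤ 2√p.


Affine points = {(0, 7), (0, 10), (1, 5), (1, 12), (3, 1), (3, 16), (4, 8), (4, 9), (5, 7), (5, 10), (6, 8), (6, 9), (7, 8), (7, 9), (8, 2), (8, 15), (9, 3), (9, 14), (10, 0), (11, 0), (12, 7), (12, 10), (13, 0)}; affine count = 23; |E(F_17)| = 24.

Discriminant check: Δ ∝ 4a³ + 27b² = 4·9³ + 27·15² = 4·729 + 27·225 ≡ 15 (mod 17). Nonzero ⇒ E is nonsingular.
For each x ∈ F_17, compute rhs = x³ + 9·x + 15 mod 17, then count y ∈ F_17 with y² ≡ rhs.
  x = 0: rhs = 15, matching y values: 7, 10 (2 points).
  x = 1: rhs = 8, matching y values: 5, 12 (2 points).
  x = 2: rhs = 7, matching y values: none (0 points).
  x = 3: rhs = 1, matching y values: 1, 16 (2 points).
  x = 4: rhs = 13, matching y values: 8, 9 (2 points).
  x = 5: rhs = 15, matching y values: 7, 10 (2 points).
  x = 6: rhs = 13, matching y values: 8, 9 (2 points).
  x = 7: rhs = 13, matching y values: 8, 9 (2 points).
  x = 8: rhs = 4, matching y values: 2, 15 (2 points).
  x = 9: rhs = 9, matching y values: 3, 14 (2 points).
  x = 10: rhs = 0, matching y values: 0 (1 points).
  x = 11: rhs = 0, matching y values: 0 (1 points).
  x = 12: rhs = 15, matching y values: 7, 10 (2 points).
  x = 13: rhs = 0, matching y values: 0 (1 points).
  x = 14: rhs = 12, matching y values: none (0 points).
  x = 15: rhs = 6, matching y values: none (0 points).
  x = 16: rhs = 5, matching y values: none (0 points).
Total affine count: 23.
Full point count |E(F_17)| = 23 + 1 = 24.
Hasse bound: |24 − (17+1)| = |6| = 6 ≤ 2√17 ≈ 8.2462 ✓.


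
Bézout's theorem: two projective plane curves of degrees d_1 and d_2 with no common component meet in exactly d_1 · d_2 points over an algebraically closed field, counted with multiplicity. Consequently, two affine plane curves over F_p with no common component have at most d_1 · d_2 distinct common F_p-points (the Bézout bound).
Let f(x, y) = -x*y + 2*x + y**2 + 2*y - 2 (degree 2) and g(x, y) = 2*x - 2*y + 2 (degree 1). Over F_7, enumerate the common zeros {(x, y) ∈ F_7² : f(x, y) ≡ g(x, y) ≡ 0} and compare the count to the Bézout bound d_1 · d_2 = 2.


Common zeros: {(4, 5)}; count = 1; Bézout bound = 2.

deg(f) = 2, deg(g) = 1, so Bézout bound = 2.
Scan x ∈ F_7. For each x, list the y ∈ F_7 with f(x, y) ≡ 0 and those with g(x, y) ≡ 0 (mod 7); the common zeros in that column are the intersection.
  x = 0: f ≡ 0 at y ∈ ∅; g ≡ 0 at y ∈ {1}; common: ∅.
  x = 1: f ≡ 0 at y ∈ {0, 6}; g ≡ 0 at y ∈ {2}; common: ∅.
  x = 2: f ≡ 0 at y ∈ ∅; g ≡ 0 at y ∈ {3}; common: ∅.
  x = 3: f ≡ 0 at y ∈ ∅; g ≡ 0 at y ∈ {4}; common: ∅.
  x = 4: f ≡ 0 at y ∈ {4, 5}; g ≡ 0 at y ∈ {5}; common: {5}.
  x = 5: f ≡ 0 at y ∈ ∅; g ≡ 0 at y ∈ {6}; common: ∅.
  x = 6: f ≡ 0 at y ∈ {1, 3}; g ≡ 0 at y ∈ {0}; common: ∅.
Collecting: common zeros = {(4, 5)}, so the count is 1.
Comparison with the Bézout bound: 1 ≤ 2 = deg(f)·deg(g), as expected for curves with no common component (the affine F_7-count falls short of the bound because intersections may lie at infinity, over extension fields, or carry multiplicity).


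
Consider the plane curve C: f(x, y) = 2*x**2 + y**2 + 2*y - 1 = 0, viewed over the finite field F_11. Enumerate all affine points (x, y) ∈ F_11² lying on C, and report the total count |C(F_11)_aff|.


Affine F_11-points: {(1, 10), (2, 3), (2, 6), (4, 4), (4, 5), (7, 4), (7, 5), (9, 3), (9, 6), (10, 10)}; count = 10.

For each of the 121 pairs (x, y) ∈ F_11², evaluate f(x, y) mod 11. Record the zeros.
  x = 0: [0↦10, 1↦2, 2↦7, 3↦3, 4↦1, 5↦1, 6↦3, 7↦7, 8↦2, 9↦10, 10↦9]  zeros at y ∈ ∅
  x = 1: [0↦1, 1↦4, 2↦9, 3↦5, 4↦3, 5↦3, 6↦5, 7↦9, 8↦4, 9↦1, 10↦0]  zeros at y ∈ {10}
  x = 2: [0↦7, 1↦10, 2↦4, 3↦0, 4↦9, 5↦9, 6↦0, 7↦4, 8↦10, 9↦7, 10↦6]  zeros at y ∈ {3, 6}
  x = 3: [0↦6, 1↦9, 2↦3, 3↦10, 4↦8, 5↦8, 6↦10, 7↦3, 8↦9, 9↦6, 10↦5]  zeros at y ∈ ∅
  x = 4: [0↦9, 1↦1, 2↦6, 3↦2, 4↦0, 5↦0, 6↦2, 7↦6, 8↦1, 9↦9, 10↦8]  zeros at y ∈ {4, 5}
  x = 5: [0↦5, 1↦8, 2↦2, 3↦9, 4↦7, 5↦7, 6↦9, 7↦2, 8↦8, 9↦5, 10↦4]  zeros at y ∈ ∅
  x = 6: [0↦5, 1↦8, 2↦2, 3↦9, 4↦7, 5↦7, 6↦9, 7↦2, 8↦8, 9↦5, 10↦4]  zeros at y ∈ ∅
  x = 7: [0↦9, 1↦1, 2↦6, 3↦2, 4↦0, 5↦0, 6↦2, 7↦6, 8↦1, 9↦9, 10↦8]  zeros at y ∈ {4, 5}
  x = 8: [0↦6, 1↦9, 2↦3, 3↦10, 4↦8, 5↦8, 6↦10, 7↦3, 8↦9, 9↦6, 10↦5]  zeros at y ∈ ∅
  x = 9: [0↦7, 1↦10, 2↦4, 3↦0, 4↦9, 5↦9, 6↦0, 7↦4, 8↦10, 9↦7, 10↦6]  zeros at y ∈ {3, 6}
  x = 10: [0↦1, 1↦4, 2↦9, 3↦5, 4↦3, 5↦3, 6↦5, 7↦9, 8↦4, 9↦1, 10↦0]  zeros at y ∈ {10}
Collecting zeros: affine points = {(1, 10), (2, 3), (2, 6), (4, 4), (4, 5), (7, 4), (7, 5), (9, 3), (9, 6), (10, 10)}.
Total count |C(F_11)_aff| = 10.


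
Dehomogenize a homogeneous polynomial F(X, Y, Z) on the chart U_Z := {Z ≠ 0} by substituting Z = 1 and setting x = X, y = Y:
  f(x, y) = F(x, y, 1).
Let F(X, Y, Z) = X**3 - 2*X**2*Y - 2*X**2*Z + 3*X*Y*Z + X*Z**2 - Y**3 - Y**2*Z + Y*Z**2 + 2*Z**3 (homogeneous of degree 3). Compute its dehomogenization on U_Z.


f(x, y) = x**3 - 2*x**2*y - 2*x**2 + 3*x*y + x - y**3 - y**2 + y + 2

On U_Z we set Z = 1. Each monomial c·X^i·Y^j·Z^k in F becomes c·x^i·y^j·1^k = c·x^i·y^j.
Substituting Z = 1: F(X, Y, 1) = x**3 - 2*x**2*y - 2*x**2 + 3*x*y + x - y**3 - y**2 + y + 2.
Note: deg(f) ≤ deg(F) = 3; strict inequality happens when F is divisible by Z (lost terms).


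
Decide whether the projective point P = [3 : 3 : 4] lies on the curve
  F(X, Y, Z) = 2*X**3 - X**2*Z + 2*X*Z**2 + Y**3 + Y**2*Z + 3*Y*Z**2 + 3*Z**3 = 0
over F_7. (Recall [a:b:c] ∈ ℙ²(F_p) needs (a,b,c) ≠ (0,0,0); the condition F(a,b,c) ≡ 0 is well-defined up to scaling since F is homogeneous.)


F(3,3,4) ≡ 2 (mod 7); P is NOT on the curve.

Evaluate F(3, 3, 4) term-by-term (mod 7).
  2*X**3 ↦ 2·27·1·1 = 54
  -X**2*Z ↦ -1·9·1·4 = -36
  2*X*Z**2 ↦ 2·3·1·16 = 96
  Y**3 ↦ 1·1·27·1 = 27
  Y**2*Z ↦ 1·1·9·4 = 36
  3*Y*Z**2 ↦ 3·1·3·16 = 144
  3*Z**3 ↦ 3·1·1·64 = 192
Sum: F(3, 3, 4) = (54) + (-36) + (96) + (27) + (36) + (144) + (192) = 513.
Reducing mod 7: 513 ≡ 2 (mod 7).
Since F(a, b, c) ≡ 2 ≠ 0 (mod 7), P does NOT lie on the curve.


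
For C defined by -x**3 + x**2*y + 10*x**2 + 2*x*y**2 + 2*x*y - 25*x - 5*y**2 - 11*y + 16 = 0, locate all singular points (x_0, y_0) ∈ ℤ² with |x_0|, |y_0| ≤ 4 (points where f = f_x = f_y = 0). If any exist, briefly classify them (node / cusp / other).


Singular points: {(3, -2)}; classification: node.

Compute partial derivatives:
  f_x = -3*x**2 + 2*x*y + 20*x + 2*y**2 + 2*y - 25.
  f_y = x**2 + 4*x*y + 2*x - 10*y - 11.
Scan x_0 ∈ {−4, ..., 4}. For each x_0, f_y(x_0, y) is a polynomial in y; find its integer roots y ∈ {−4, ..., 4}, then test f_x and f at those candidates.
  x = -4: f_y(-4, y) = -26*y - 3; no integer root y with |y| ≤ 4.
  x = -3: f_y(-3, y) = -22*y - 8; no integer root y with |y| ≤ 4.
  x = -2: f_y(-2, y) = -18*y - 11; no integer root y with |y| ≤ 4.
  x = -1: f_y(-1, y) = -14*y - 12; no integer root y with |y| ≤ 4.
  x = 0: f_y(0, y) = -10*y - 11; no integer root y with |y| ≤ 4.
  x = 1: f_y(1, y) = -6*y - 8; no integer root y with |y| ≤ 4.
  x = 2: f_y(2, y) = -2*y - 3; no integer root y with |y| ≤ 4.
  x = 3: f_y(3, y) = 2*y + 4; vanishes at y ∈ {-2}. (3, -2): f_x = 0, f = 0 — SINGULAR.
  x = 4: f_y(4, y) = 6*y + 13; no integer root y with |y| ≤ 4.
Only singular point on the grid: (3, -2).
Classify: substitute x = 3 + u, y = -2 + v and expand: f = -u**3 + u**2*v - u**2 + 2*u*v**2 + v**2.
No constant or linear terms (consistent with a singular point). Quadratic part: -u**2 + v**2. Cubic part: -u**3 + u**2*v + 2*u*v**2.
The quadratic part v**2 - u**2 = (v − u)(v + u) splits into two distinct linear factors, so there are two distinct tangent lines y − -2 = ±(x − 3) — this is a node (ordinary double point).
Classification: node.


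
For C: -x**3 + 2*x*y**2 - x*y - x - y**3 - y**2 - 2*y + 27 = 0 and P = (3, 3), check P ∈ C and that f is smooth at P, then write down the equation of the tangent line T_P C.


Tangent line at P: -13*x - 2*y + 45 = 0.

Step 1: f(3, 3) = 0, so P lies on C.
Step 2: partial derivatives
  f_x(x, y) = -3*x**2 + 2*y**2 - y - 1, f_y(x, y) = 4*x*y - x - 3*y**2 - 2*y - 2.
  f_x(P) = -13, f_y(P) = -2 (gradient nonzero, so P is smooth).
Step 3: tangent line at P: -13·(x − 3) + -2·(y − 3) = 0.
Expanding: -13*x - 2*y + 45 = 0.


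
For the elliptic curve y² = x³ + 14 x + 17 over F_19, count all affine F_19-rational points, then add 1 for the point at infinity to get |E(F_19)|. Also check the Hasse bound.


Affine points = {(0, 6), (0, 13), (4, 2), (4, 17), (9, 6), (9, 13), (10, 6), (10, 13), (11, 1), (11, 18), (15, 7), (15, 12), (16, 9), (16, 10), (17, 0)}; affine count = 15; |E(F_19)| = 16.

Discriminant check: Δ ∝ 4a³ + 27b² = 4·14³ + 27·17² = 4·2744 + 27·289 ≡ 7 (mod 19). Nonzero ⇒ E is nonsingular.
For each x ∈ F_19, compute rhs = x³ + 14·x + 17 mod 19, then count y ∈ F_19 with y² ≡ rhs.
  x = 0: rhs = 17, matching y values: 6, 13 (2 points).
  x = 1: rhs = 13, matching y values: none (0 points).
  x = 2: rhs = 15, matching y values: none (0 points).
  x = 3: rhs = 10, matching y values: none (0 points).
  x = 4: rhs = 4, matching y values: 2, 17 (2 points).
  x = 5: rhs = 3, matching y values: none (0 points).
  x = 6: rhs = 13, matching y values: none (0 points).
  x = 7: rhs = 2, matching y values: none (0 points).
  x = 8: rhs = 14, matching y values: none (0 points).
  x = 9: rhs = 17, matching y values: 6, 13 (2 points).
  x = 10: rhs = 17, matching y values: 6, 13 (2 points).
  x = 11: rhs = 1, matching y values: 1, 18 (2 points).
  x = 12: rhs = 13, matching y values: none (0 points).
  x = 13: rhs = 2, matching y values: none (0 points).
  x = 14: rhs = 12, matching y values: none (0 points).
  x = 15: rhs = 11, matching y values: 7, 12 (2 points).
  x = 16: rhs = 5, matching y values: 9, 10 (2 points).
  x = 17: rhs = 0, matching y values: 0 (1 points).
  x = 18: rhs = 2, matching y values: none (0 points).
Total affine count: 15.
Full point count |E(F_19)| = 15 + 1 = 16.
Hasse bound: |16 − (19+1)| = |-4| = 4 ≤ 2√19 ≈ 8.7178 ✓.


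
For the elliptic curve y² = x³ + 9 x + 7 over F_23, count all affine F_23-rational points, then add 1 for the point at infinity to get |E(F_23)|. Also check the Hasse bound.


Affine points = {(5, 4), (5, 19), (6, 1), (6, 22), (8, 4), (8, 19), (9, 9), (9, 14), (10, 4), (10, 19), (12, 7), (12, 16), (14, 5), (14, 18), (17, 6), (17, 17), (21, 2), (21, 21)}; affine count = 18; |E(F_23)| = 19.

Discriminant check: Δ ∝ 4a³ + 27b² = 4·9³ + 27·7² = 4·729 + 27·49 ≡ 7 (mod 23). Nonzero ⇒ E is nonsingular.
For each x ∈ F_23, compute rhs = x³ + 9·x + 7 mod 23, then count y ∈ F_23 with y² ≡ rhs.
  x = 0: rhs = 7, matching y values: none (0 points).
  x = 1: rhs = 17, matching y values: none (0 points).
  x = 2: rhs = 10, matching y values: none (0 points).
  x = 3: rhs = 15, matching y values: none (0 points).
  x = 4: rhs = 15, matching y values: none (0 points).
  x = 5: rhs = 16, matching y values: 4, 19 (2 points).
  x = 6: rhs = 1, matching y values: 1, 22 (2 points).
  x = 7: rhs = 22, matching y values: none (0 points).
  x = 8: rhs = 16, matching y values: 4, 19 (2 points).
  x = 9: rhs = 12, matching y values: 9, 14 (2 points).
  x = 10: rhs = 16, matching y values: 4, 19 (2 points).
  x = 11: rhs = 11, matching y values: none (0 points).
  x = 12: rhs = 3, matching y values: 7, 16 (2 points).
  x = 13: rhs = 21, matching y values: none (0 points).
  x = 14: rhs = 2, matching y values: 5, 18 (2 points).
  x = 15: rhs = 21, matching y values: none (0 points).
  x = 16: rhs = 15, matching y values: none (0 points).
  x = 17: rhs = 13, matching y values: 6, 17 (2 points).
  x = 18: rhs = 21, matching y values: none (0 points).
  x = 19: rhs = 22, matching y values: none (0 points).
  x = 20: rhs = 22, matching y values: none (0 points).
  x = 21: rhs = 4, matching y values: 2, 21 (2 points).
  x = 22: rhs = 20, matching y values: none (0 points).
Total affine count: 18.
Full point count |E(F_23)| = 18 + 1 = 19.
Hasse bound: |19 − (23+1)| = |-5| = 5 ≤ 2√23 ≈ 9.5917 ✓.


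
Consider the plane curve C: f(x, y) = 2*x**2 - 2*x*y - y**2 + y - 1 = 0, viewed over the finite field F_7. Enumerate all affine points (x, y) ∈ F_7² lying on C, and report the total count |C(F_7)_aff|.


Affine F_7-points: {(0, 3), (0, 5), (2, 0), (2, 4), (3, 3), (3, 6), (5, 0), (5, 5)}; count = 8.

For each of the 49 pairs (x, y) ∈ F_7², evaluate f(x, y) mod 7. Record the zeros.
  x = 0: [0↦6, 1↦6, 2↦4, 3↦0, 4↦1, 5↦0, 6↦4]  zeros at y ∈ {3, 5}
  x = 1: [0↦1, 1↦6, 2↦2, 3↦3, 4↦2, 5↦6, 6↦1]  zeros at y ∈ ∅
  x = 2: [0↦0, 1↦3, 2↦4, 3↦3, 4↦0, 5↦2, 6↦2]  zeros at y ∈ {0, 4}
  x = 3: [0↦3, 1↦4, 2↦3, 3↦0, 4↦2, 5↦2, 6↦0]  zeros at y ∈ {3, 6}
  x = 4: [0↦3, 1↦2, 2↦6, 3↦1, 4↦1, 5↦6, 6↦2]  zeros at y ∈ ∅
  x = 5: [0↦0, 1↦4, 2↦6, 3↦6, 4↦4, 5↦0, 6↦1]  zeros at y ∈ {0, 5}
  x = 6: [0↦1, 1↦3, 2↦3, 3↦1, 4↦4, 5↦5, 6↦4]  zeros at y ∈ ∅
Collecting zeros: affine points = {(0, 3), (0, 5), (2, 0), (2, 4), (3, 3), (3, 6), (5, 0), (5, 5)}.
Total count |C(F_7)_aff| = 8.
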